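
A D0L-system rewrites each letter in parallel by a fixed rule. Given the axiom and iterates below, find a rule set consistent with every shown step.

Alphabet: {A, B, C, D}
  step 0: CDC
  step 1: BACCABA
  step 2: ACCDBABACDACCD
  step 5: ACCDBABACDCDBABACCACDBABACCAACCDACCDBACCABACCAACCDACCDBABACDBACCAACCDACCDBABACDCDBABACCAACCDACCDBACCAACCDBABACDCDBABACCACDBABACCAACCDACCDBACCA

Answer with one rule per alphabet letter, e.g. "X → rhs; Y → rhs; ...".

A->CD, B->AC, C->BA, D->CCA

  step 1 ⇒ step 2: BACCABA ⇒ AC·CD·BA·BA·CD·AC·CD
    A ↦ CD
    B ↦ AC
    C ↦ BA
  step 0 ⇒ step 1: CDC ⇒ BA·CCA·BA
    D ↦ CCA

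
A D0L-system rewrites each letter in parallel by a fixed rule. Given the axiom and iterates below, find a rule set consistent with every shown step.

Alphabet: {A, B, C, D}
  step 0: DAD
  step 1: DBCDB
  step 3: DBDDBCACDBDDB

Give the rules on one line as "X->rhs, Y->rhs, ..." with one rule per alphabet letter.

A->C, B->D, C->AC, D->DB

  step 0 ⇒ step 1: DAD ⇒ DB·C·DB
    A ↦ C
    D ↦ DB
    B ↦ D  (constrained at step 1)
    C ↦ AC  (constrained at step 1)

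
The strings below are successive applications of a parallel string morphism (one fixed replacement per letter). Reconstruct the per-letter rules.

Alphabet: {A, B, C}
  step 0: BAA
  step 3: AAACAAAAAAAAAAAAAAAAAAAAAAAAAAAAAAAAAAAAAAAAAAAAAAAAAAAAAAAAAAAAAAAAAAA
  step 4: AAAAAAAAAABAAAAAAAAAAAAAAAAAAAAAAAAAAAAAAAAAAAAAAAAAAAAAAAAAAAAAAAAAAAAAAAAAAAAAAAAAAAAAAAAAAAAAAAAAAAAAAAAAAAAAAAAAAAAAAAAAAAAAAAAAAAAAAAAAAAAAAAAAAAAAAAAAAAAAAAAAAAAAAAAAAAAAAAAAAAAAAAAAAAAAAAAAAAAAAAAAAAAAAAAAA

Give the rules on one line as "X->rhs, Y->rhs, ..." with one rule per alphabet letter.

A->AAA, B->CA, C->ABA

  step 3 ⇒ step 4: AAACAAAAAAAAAAAAAAAAAAAAAAAAAAAAAAAAAAAAAAAAAAAAAAAAAAAAAAAAAAAAAAAAAAA ⇒ AAA·AAA·AAA·ABA·AAA·AAA·AAA·AAA·AAA·AAA·AAA·AAA·AAA·AAA·AAA·AAA·AAA·AAA·AAA·AAA·AAA·AAA·AAA·AAA·AAA·AAA·AAA·AAA·AAA·AAA·AAA·AAA·AAA·AAA·AAA·AAA·AAA·AAA·AAA·AAA·AAA·AAA·AAA·AAA·AAA·AAA·AAA·AAA·AAA·AAA·AAA·AAA·AAA·AAA·AAA·AAA·AAA·AAA·AAA·AAA·AAA·AAA·AAA·AAA·AAA·AAA·AAA·AAA·AAA·AAA·AAA
    A ↦ AAA
    C ↦ ABA
    B ↦ CA  (constrained at step 0)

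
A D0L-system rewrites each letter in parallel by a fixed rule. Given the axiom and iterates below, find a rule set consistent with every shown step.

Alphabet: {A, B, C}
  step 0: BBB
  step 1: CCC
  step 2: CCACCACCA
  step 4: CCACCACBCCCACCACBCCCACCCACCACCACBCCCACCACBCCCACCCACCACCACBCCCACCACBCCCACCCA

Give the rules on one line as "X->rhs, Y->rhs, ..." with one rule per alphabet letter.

  step 1 ⇒ step 2: CCC ⇒ CCA·CCA·CCA
    C ↦ CCA
    A ↦ CBC  (constrained at step 2)
  step 0 ⇒ step 1: BBB ⇒ C·C·C
    B ↦ C

A->CBC, B->C, C->CCA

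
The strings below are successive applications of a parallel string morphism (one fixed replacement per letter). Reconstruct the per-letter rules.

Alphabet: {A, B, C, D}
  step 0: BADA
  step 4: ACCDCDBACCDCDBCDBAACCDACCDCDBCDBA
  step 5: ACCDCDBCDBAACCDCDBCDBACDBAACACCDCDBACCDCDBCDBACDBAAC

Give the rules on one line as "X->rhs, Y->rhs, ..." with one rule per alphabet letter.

  step 4 ⇒ step 5: ACCDCDBACCDCDBCDBAACCDACCDCDBCDBA ⇒ AC·CD·CD·B·CD·B·A·AC·CD·CD·B·CD·B·A·CD·B·A·AC·AC·CD·CD·B·AC·CD·CD·B·CD·B·A·CD·B·A·AC
    A ↦ AC
    B ↦ A
    C ↦ CD
    D ↦ B

A->AC, B->A, C->CD, D->B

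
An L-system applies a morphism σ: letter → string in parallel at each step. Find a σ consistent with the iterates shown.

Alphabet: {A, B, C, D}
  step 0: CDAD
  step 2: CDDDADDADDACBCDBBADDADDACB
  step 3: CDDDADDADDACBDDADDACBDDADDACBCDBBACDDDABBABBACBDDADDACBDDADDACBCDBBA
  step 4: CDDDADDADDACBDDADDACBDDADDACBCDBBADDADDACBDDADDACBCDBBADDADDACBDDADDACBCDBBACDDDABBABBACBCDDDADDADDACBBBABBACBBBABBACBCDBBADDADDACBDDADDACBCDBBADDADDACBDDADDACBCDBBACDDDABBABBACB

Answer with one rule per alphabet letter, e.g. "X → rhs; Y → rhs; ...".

  step 3 ⇒ step 4: CDDDADDADDACBDDADDACBDDADDACBCDBBACDDDABBABBACBDDADDACBDDADDACBCDBBA ⇒ CD·DDA·DDA·DDA·CB·DDA·DDA·CB·DDA·DDA·CB·CD·BBA·DDA·DDA·CB·DDA·DDA·CB·CD·BBA·DDA·DDA·CB·DDA·DDA·CB·CD·BBA·CD·DDA·BBA·BBA·CB·CD·DDA·DDA·DDA·CB·BBA·BBA·CB·BBA·BBA·CB·CD·BBA·DDA·DDA·CB·DDA·DDA·CB·CD·BBA·DDA·DDA·CB·DDA·DDA·CB·CD·BBA·CD·DDA·BBA·BBA·CB
    A ↦ CB
    B ↦ BBA
    C ↦ CD
    D ↦ DDA

A->CB, B->BBA, C->CD, D->DDA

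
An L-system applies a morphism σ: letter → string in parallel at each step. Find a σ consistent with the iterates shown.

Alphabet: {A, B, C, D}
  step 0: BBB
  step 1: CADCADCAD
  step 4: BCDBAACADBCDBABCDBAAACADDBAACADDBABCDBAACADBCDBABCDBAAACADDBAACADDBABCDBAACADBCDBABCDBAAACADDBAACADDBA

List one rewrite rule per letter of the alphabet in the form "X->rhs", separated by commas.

A->DBA, B->CAD, C->BC, D->A

  step 0 ⇒ step 1: BBB ⇒ CAD·CAD·CAD
    B ↦ CAD
    A ↦ DBA  (constrained at step 1)
    C ↦ BC  (constrained at step 1)
    D ↦ A  (constrained at step 1)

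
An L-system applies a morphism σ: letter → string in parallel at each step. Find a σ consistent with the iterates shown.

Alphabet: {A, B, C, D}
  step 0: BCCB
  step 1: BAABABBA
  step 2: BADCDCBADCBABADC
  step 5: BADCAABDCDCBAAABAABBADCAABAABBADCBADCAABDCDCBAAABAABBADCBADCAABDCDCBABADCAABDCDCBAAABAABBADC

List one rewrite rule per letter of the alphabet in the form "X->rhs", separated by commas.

  step 1 ⇒ step 2: BAABABBA ⇒ BA·DC·DC·BA·DC·BA·BA·DC
    A ↦ DC
    B ↦ BA
  step 0 ⇒ step 1: BCCB ⇒ BA·AB·AB·BA
    C ↦ AB
    D ↦ A  (constrained at step 2)

A->DC, B->BA, C->AB, D->A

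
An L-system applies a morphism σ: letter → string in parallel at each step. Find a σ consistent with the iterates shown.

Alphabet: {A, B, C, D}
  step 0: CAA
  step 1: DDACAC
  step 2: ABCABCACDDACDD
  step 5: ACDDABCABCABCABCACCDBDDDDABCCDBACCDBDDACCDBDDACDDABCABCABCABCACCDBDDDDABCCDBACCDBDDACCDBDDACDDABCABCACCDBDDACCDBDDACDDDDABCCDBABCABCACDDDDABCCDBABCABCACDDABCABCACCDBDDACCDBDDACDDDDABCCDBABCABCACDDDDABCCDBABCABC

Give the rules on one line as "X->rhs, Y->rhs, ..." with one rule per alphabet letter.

  step 1 ⇒ step 2: DDACAC ⇒ ABC·ABC·AC·DD·AC·DD
    A ↦ AC
    C ↦ DD
    D ↦ ABC
    B ↦ CDB  (constrained at step 2)

A->AC, B->CDB, C->DD, D->ABC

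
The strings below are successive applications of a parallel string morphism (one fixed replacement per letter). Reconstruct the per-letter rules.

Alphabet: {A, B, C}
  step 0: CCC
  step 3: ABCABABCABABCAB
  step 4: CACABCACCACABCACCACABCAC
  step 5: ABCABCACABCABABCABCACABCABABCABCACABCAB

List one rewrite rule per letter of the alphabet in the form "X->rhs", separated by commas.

  step 4 ⇒ step 5: CACABCACCACABCACCACABCAC ⇒ AB·C·AB·C·AC·AB·C·AB·AB·C·AB·C·AC·AB·C·AB·AB·C·AB·C·AC·AB·C·AB
    A ↦ C
    B ↦ AC
    C ↦ AB

A->C, B->AC, C->AB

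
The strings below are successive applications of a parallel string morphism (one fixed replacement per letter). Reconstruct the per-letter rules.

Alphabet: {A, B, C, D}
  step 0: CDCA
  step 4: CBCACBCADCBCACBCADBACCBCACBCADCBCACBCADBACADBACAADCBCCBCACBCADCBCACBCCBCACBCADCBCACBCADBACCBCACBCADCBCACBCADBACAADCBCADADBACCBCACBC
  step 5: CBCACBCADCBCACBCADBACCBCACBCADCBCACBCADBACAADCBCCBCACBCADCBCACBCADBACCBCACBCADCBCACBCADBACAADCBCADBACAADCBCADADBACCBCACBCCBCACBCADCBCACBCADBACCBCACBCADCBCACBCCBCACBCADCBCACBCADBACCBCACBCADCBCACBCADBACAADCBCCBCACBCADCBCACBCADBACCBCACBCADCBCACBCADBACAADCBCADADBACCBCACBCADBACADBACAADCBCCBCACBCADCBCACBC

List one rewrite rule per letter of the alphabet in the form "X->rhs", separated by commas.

  step 4 ⇒ step 5: CBCACBCADCBCACBCADBACCBCACBCADCBCACBCADBACADBACAADCBCCBCACBCADCBCACBCCBCACBCADCBCACBCADBACCBCACBCADCBCACBCADBACAADCBCADADBACCBCACBC ⇒ CBC·A·CBC·AD·CBC·A·CBC·AD·BAC·CBC·A·CBC·AD·CBC·A·CBC·AD·BAC·A·AD·CBC·CBC·A·CBC·AD·CBC·A·CBC·AD·BAC·CBC·A·CBC·AD·CBC·A·CBC·AD·BAC·A·AD·CBC·AD·BAC·A·AD·CBC·AD·AD·BAC·CBC·A·CBC·CBC·A·CBC·AD·CBC·A·CBC·AD·BAC·CBC·A·CBC·AD·CBC·A·CBC·CBC·A·CBC·AD·CBC·A·CBC·AD·BAC·CBC·A·CBC·AD·CBC·A·CBC·AD·BAC·A·AD·CBC·CBC·A·CBC·AD·CBC·A·CBC·AD·BAC·CBC·A·CBC·AD·CBC·A·CBC·AD·BAC·A·AD·CBC·AD·AD·BAC·CBC·A·CBC·AD·BAC·AD·BAC·A·AD·CBC·CBC·A·CBC·AD·CBC·A·CBC
    A ↦ AD
    B ↦ A
    C ↦ CBC
    D ↦ BAC

A->AD, B->A, C->CBC, D->BAC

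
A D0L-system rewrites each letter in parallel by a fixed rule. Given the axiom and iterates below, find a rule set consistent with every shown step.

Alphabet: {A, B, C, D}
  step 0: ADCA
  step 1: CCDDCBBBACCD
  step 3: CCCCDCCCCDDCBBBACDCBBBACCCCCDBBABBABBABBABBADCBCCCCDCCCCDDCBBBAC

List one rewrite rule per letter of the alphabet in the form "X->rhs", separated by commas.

A->CCD, B->C, C->BBA, D->DCB

  step 0 ⇒ step 1: ADCA ⇒ CCD·DCB·BBA·CCD
    A ↦ CCD
    C ↦ BBA
    D ↦ DCB
    B ↦ C  (constrained at step 1)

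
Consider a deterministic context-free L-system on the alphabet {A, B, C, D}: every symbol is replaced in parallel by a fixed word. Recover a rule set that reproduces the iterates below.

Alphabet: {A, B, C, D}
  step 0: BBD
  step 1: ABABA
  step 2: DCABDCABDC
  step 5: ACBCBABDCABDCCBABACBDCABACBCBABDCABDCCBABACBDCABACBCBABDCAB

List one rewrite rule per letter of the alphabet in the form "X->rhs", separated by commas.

  step 1 ⇒ step 2: ABABA ⇒ DC·AB·DC·AB·DC
    A ↦ DC
    B ↦ AB
    C ↦ CB  (constrained at step 2)
  step 0 ⇒ step 1: BBD ⇒ AB·AB·A
    D ↦ A

A->DC, B->AB, C->CB, D->A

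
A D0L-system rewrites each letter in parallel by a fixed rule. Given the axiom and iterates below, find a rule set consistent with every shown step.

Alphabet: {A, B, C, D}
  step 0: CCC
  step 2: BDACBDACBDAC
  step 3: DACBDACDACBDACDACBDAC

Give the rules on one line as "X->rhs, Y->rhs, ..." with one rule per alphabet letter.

  step 2 ⇒ step 3: BDACBDACBDAC ⇒ DA·C·BD·AC·DA·C·BD·AC·DA·C·BD·AC
    A ↦ BD
    B ↦ DA
    C ↦ AC
    D ↦ C

A->BD, B->DA, C->AC, D->C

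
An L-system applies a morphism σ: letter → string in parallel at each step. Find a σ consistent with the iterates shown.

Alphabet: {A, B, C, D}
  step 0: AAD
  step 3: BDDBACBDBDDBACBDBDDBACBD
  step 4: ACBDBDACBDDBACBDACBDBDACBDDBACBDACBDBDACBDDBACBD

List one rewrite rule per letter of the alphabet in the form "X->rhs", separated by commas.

  step 3 ⇒ step 4: BDDBACBDBDDBACBDBDDBACBD ⇒ AC·BD·BD·AC·BD·DB·AC·BD·AC·BD·BD·AC·BD·DB·AC·BD·AC·BD·BD·AC·BD·DB·AC·BD
    A ↦ BD
    B ↦ AC
    C ↦ DB
    D ↦ BD

A->BD, B->AC, C->DB, D->BD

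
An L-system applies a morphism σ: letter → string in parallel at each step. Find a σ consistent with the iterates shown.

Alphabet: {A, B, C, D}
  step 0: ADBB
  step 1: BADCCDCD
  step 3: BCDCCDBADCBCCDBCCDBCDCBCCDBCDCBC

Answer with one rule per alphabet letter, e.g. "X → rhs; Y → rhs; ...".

A->BA, B->CD, C->BC, D->DC

  step 0 ⇒ step 1: ADBB ⇒ BA·DC·CD·CD
    A ↦ BA
    B ↦ CD
    D ↦ DC
    C ↦ BC  (constrained at step 1)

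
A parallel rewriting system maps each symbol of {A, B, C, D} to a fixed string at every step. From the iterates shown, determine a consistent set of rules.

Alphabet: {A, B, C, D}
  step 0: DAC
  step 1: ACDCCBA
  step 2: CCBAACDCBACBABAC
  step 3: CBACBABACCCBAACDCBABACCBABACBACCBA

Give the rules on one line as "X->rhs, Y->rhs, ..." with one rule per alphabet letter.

A->C, B->BA, C->CBA, D->ACD

  step 2 ⇒ step 3: CCBAACDCBACBABAC ⇒ CBA·CBA·BA·C·C·CBA·ACD·CBA·BA·C·CBA·BA·C·BA·C·CBA
    A ↦ C
    B ↦ BA
    C ↦ CBA
    D ↦ ACD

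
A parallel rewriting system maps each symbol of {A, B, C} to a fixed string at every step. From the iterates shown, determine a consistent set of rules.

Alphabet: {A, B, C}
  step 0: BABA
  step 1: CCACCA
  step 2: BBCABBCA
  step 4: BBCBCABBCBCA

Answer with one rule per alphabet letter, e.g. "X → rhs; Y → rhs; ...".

  step 1 ⇒ step 2: CCACCA ⇒ B·B·CA·B·B·CA
    A ↦ CA
    C ↦ B
  step 0 ⇒ step 1: BABA ⇒ C·CA·C·CA
    B ↦ C

A->CA, B->C, C->B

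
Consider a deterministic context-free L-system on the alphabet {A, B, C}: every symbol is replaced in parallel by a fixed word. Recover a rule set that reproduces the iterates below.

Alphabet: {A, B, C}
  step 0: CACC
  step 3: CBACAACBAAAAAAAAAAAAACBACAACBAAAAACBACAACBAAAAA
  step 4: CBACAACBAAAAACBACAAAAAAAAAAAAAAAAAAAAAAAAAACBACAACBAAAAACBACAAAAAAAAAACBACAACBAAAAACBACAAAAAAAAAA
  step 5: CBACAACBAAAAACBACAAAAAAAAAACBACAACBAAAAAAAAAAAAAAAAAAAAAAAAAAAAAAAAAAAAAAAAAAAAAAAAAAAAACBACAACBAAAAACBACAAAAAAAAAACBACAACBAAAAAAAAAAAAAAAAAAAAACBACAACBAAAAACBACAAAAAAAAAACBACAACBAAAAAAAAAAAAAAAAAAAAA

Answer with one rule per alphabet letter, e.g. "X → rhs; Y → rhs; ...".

A->AA, B->C, C->CBA

  step 4 ⇒ step 5: CBACAACBAAAAACBACAAAAAAAAAAAAAAAAAAAAAAAAAACBACAACBAAAAACBACAAAAAAAAAACBACAACBAAAAACBACAAAAAAAAAA ⇒ CBA·C·AA·CBA·AA·AA·CBA·C·AA·AA·AA·AA·AA·CBA·C·AA·CBA·AA·AA·AA·AA·AA·AA·AA·AA·AA·AA·AA·AA·AA·AA·AA·AA·AA·AA·AA·AA·AA·AA·AA·AA·AA·AA·CBA·C·AA·CBA·AA·AA·CBA·C·AA·AA·AA·AA·AA·CBA·C·AA·CBA·AA·AA·AA·AA·AA·AA·AA·AA·AA·AA·CBA·C·AA·CBA·AA·AA·CBA·C·AA·AA·AA·AA·AA·CBA·C·AA·CBA·AA·AA·AA·AA·AA·AA·AA·AA·AA·AA
    A ↦ AA
    B ↦ C
    C ↦ CBA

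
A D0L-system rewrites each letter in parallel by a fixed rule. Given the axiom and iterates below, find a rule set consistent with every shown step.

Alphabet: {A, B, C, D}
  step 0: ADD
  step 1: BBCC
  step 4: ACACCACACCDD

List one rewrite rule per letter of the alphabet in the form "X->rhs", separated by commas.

  step 0 ⇒ step 1: ADD ⇒ BB·C·C
    A ↦ BB
    D ↦ C
    B ↦ AC  (constrained at step 1)
    C ↦ D  (constrained at step 1)

A->BB, B->AC, C->D, D->C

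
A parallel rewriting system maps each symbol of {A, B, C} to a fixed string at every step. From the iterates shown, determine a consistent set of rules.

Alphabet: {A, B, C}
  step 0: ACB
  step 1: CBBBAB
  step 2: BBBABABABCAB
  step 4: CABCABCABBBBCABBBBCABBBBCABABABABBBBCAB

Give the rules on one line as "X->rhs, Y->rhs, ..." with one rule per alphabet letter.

A->C, B->AB, C->BBB

  step 1 ⇒ step 2: CBBBAB ⇒ BBB·AB·AB·AB·C·AB
    A ↦ C
    B ↦ AB
    C ↦ BBB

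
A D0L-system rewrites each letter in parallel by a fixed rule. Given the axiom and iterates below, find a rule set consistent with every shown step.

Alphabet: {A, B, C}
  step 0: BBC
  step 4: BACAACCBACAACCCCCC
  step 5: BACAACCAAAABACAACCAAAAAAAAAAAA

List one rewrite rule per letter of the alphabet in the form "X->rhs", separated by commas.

  step 4 ⇒ step 5: BACAACCBACAACCCCCC ⇒ BA·C·AA·C·C·AA·AA·BA·C·AA·C·C·AA·AA·AA·AA·AA·AA
    A ↦ C
    B ↦ BA
    C ↦ AA

A->C, B->BA, C->AA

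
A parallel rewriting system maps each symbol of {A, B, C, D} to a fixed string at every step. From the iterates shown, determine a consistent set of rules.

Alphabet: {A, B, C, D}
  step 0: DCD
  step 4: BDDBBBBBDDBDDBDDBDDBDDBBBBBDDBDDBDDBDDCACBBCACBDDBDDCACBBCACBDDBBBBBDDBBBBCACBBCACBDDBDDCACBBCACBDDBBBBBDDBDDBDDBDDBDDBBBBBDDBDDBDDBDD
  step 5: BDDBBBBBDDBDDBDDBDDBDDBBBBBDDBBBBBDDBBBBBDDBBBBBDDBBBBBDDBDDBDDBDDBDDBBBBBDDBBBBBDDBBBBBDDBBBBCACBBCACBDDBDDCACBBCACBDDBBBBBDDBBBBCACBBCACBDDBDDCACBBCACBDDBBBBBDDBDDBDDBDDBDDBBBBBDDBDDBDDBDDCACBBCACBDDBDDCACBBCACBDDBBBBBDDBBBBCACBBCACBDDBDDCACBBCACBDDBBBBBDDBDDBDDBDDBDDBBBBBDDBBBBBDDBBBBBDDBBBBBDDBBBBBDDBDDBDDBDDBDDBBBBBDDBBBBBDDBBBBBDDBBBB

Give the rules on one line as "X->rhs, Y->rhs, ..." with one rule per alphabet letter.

  step 4 ⇒ step 5: BDDBBBBBDDBDDBDDBDDBDDBBBBBDDBDDBDDBDDCACBBCACBDDBDDCACBBCACBDDBBBBBDDBBBBCACBBCACBDDBDDCACBBCACBDDBBBBBDDBDDBDDBDDBDDBBBBBDDBDDBDDBDD ⇒ BDD·BB·BB·BDD·BDD·BDD·BDD·BDD·BB·BB·BDD·BB·BB·BDD·BB·BB·BDD·BB·BB·BDD·BB·BB·BDD·BDD·BDD·BDD·BDD·BB·BB·BDD·BB·BB·BDD·BB·BB·BDD·BB·BB·CAC·BB·CAC·BDD·BDD·CAC·BB·CAC·BDD·BB·BB·BDD·BB·BB·CAC·BB·CAC·BDD·BDD·CAC·BB·CAC·BDD·BB·BB·BDD·BDD·BDD·BDD·BDD·BB·BB·BDD·BDD·BDD·BDD·CAC·BB·CAC·BDD·BDD·CAC·BB·CAC·BDD·BB·BB·BDD·BB·BB·CAC·BB·CAC·BDD·BDD·CAC·BB·CAC·BDD·BB·BB·BDD·BDD·BDD·BDD·BDD·BB·BB·BDD·BB·BB·BDD·BB·BB·BDD·BB·BB·BDD·BB·BB·BDD·BDD·BDD·BDD·BDD·BB·BB·BDD·BB·BB·BDD·BB·BB·BDD·BB·BB
    A ↦ BB
    B ↦ BDD
    C ↦ CAC
    D ↦ BB

A->BB, B->BDD, C->CAC, D->BB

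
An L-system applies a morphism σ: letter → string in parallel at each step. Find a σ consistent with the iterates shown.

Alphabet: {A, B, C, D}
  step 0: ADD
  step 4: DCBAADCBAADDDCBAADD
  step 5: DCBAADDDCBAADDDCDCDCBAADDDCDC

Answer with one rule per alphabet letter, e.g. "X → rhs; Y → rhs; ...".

A->D, B->AA, C->B, D->DC

  step 4 ⇒ step 5: DCBAADCBAADDDCBAADD ⇒ DC·B·AA·D·D·DC·B·AA·D·D·DC·DC·DC·B·AA·D·D·DC·DC
    A ↦ D
    B ↦ AA
    C ↦ B
    D ↦ DC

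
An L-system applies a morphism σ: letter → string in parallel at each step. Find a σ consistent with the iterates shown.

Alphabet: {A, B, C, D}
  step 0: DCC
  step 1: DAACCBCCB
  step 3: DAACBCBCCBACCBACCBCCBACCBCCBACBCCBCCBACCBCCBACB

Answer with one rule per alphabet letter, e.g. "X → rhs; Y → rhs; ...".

  step 0 ⇒ step 1: DCC ⇒ DAA·CCB·CCB
    C ↦ CCB
    D ↦ DAA
    A ↦ CB  (constrained at step 1)
    B ↦ A  (constrained at step 1)

A->CB, B->A, C->CCB, D->DAA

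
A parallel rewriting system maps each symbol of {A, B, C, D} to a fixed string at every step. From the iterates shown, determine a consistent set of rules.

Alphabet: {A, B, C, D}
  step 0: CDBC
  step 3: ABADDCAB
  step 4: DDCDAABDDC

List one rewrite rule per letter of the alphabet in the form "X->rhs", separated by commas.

A->D, B->DC, C->B, D->A

  step 3 ⇒ step 4: ABADDCAB ⇒ D·DC·D·A·A·B·D·DC
    A ↦ D
    B ↦ DC
    C ↦ B
    D ↦ A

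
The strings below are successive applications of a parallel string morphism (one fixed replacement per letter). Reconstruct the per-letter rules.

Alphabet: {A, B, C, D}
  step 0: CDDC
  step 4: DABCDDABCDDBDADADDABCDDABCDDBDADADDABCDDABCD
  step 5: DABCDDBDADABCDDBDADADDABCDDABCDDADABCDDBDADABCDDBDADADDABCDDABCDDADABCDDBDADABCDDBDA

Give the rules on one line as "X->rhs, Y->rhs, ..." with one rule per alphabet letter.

  step 4 ⇒ step 5: DABCDDABCDDBDADADDABCDDABCDDBDADADDABCDDABCD ⇒ DA·BCD·D·B·DA·DA·BCD·D·B·DA·DA·D·DA·BCD·DA·BCD·DA·DA·BCD·D·B·DA·DA·BCD·D·B·DA·DA·D·DA·BCD·DA·BCD·DA·DA·BCD·D·B·DA·DA·BCD·D·B·DA
    A ↦ BCD
    B ↦ D
    C ↦ B
    D ↦ DA

A->BCD, B->D, C->B, D->DA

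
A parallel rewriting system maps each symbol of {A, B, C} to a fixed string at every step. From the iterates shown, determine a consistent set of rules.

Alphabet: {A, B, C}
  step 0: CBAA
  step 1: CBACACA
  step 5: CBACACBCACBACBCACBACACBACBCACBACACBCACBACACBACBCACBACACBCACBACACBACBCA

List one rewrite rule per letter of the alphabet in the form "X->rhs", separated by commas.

  step 0 ⇒ step 1: CBAA ⇒ CB·A·CA·CA
    A ↦ CA
    B ↦ A
    C ↦ CB

A->CA, B->A, C->CB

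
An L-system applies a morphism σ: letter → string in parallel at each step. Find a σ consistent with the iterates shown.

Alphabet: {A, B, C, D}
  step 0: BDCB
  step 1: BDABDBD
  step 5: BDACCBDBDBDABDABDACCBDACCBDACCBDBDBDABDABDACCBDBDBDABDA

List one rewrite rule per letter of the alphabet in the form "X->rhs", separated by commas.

  step 0 ⇒ step 1: BDCB ⇒ BD·A·BD·BD
    B ↦ BD
    C ↦ BD
    D ↦ A
    A ↦ CC  (constrained at step 1)

A->CC, B->BD, C->BD, D->A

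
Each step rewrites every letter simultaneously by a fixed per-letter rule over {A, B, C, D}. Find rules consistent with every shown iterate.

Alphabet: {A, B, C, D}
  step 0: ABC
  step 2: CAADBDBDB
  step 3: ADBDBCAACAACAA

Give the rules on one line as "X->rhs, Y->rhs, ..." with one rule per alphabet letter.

A->DB, B->AA, C->A, D->C

  step 2 ⇒ step 3: CAADBDBDB ⇒ A·DB·DB·C·AA·C·AA·C·AA
    A ↦ DB
    B ↦ AA
    C ↦ A
    D ↦ C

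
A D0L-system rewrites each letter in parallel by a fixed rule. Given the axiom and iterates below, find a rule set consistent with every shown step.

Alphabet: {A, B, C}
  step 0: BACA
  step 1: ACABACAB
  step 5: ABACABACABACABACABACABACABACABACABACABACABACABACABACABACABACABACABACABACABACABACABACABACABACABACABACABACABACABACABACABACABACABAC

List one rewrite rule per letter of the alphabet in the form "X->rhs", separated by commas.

  step 0 ⇒ step 1: BACA ⇒ AC·AB·AC·AB
    A ↦ AB
    B ↦ AC
    C ↦ AC

A->AB, B->AC, C->AC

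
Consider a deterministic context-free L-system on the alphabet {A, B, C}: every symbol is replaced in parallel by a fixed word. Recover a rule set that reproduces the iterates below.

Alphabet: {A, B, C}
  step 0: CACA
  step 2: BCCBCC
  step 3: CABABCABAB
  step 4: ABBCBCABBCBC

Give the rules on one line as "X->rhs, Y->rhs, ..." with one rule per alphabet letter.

A->B, B->C, C->AB

  step 3 ⇒ step 4: CABABCABAB ⇒ AB·B·C·B·C·AB·B·C·B·C
    A ↦ B
    B ↦ C
    C ↦ AB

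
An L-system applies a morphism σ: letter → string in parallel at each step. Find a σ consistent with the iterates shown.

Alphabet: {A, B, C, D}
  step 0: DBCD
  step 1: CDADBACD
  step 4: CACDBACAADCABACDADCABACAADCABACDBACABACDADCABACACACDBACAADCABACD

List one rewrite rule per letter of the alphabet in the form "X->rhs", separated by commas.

A->CA, B->AD, C->BA, D->CD

  step 0 ⇒ step 1: DBCD ⇒ CD·AD·BA·CD
    B ↦ AD
    C ↦ BA
    D ↦ CD
    A ↦ CA  (constrained at step 1)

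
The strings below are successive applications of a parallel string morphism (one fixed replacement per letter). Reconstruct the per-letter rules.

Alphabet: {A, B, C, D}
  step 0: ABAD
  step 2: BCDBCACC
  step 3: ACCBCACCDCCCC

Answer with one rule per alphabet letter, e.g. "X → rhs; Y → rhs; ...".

  step 2 ⇒ step 3: BCDBCACC ⇒ A·CC·BC·A·CC·D·CC·CC
    A ↦ D
    B ↦ A
    C ↦ CC
    D ↦ BC

A->D, B->A, C->CC, D->BC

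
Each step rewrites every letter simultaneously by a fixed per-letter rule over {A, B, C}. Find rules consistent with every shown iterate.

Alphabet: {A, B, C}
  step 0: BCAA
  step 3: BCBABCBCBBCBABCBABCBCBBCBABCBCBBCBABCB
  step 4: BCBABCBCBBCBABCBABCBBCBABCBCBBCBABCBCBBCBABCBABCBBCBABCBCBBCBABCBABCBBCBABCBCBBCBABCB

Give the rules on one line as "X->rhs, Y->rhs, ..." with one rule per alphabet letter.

  step 3 ⇒ step 4: BCBABCBCBBCBABCBABCBCBBCBABCBCBBCBABCB ⇒ BCB·A·BCB·CB·BCB·A·BCB·A·BCB·BCB·A·BCB·CB·BCB·A·BCB·CB·BCB·A·BCB·A·BCB·BCB·A·BCB·CB·BCB·A·BCB·A·BCB·BCB·A·BCB·CB·BCB·A·BCB
    A ↦ CB
    B ↦ BCB
    C ↦ A

A->CB, B->BCB, C->A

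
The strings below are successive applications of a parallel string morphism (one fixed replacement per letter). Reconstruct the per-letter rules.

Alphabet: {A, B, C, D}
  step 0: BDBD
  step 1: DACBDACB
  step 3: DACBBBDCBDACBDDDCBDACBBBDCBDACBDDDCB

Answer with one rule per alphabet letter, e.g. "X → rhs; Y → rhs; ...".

A->DD, B->DAC, C->DCB, D->B

  step 0 ⇒ step 1: BDBD ⇒ DAC·B·DAC·B
    B ↦ DAC
    D ↦ B
    A ↦ DD  (constrained at step 1)
    C ↦ DCB  (constrained at step 1)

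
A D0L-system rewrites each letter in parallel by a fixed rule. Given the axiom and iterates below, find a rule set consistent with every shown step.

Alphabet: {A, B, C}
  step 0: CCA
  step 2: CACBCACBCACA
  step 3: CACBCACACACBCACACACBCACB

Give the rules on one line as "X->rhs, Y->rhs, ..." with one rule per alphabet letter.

A->CB, B->CA, C->CA

  step 2 ⇒ step 3: CACBCACBCACA ⇒ CA·CB·CA·CA·CA·CB·CA·CA·CA·CB·CA·CB
    A ↦ CB
    B ↦ CA
    C ↦ CA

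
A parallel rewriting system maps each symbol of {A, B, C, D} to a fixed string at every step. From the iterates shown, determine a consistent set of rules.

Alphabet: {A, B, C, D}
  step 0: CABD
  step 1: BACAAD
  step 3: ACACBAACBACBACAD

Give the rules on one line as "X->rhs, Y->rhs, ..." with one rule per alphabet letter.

  step 0 ⇒ step 1: CABD ⇒ B·AC·A·AD
    A ↦ AC
    B ↦ A
    C ↦ B
    D ↦ AD

A->AC, B->A, C->B, D->AD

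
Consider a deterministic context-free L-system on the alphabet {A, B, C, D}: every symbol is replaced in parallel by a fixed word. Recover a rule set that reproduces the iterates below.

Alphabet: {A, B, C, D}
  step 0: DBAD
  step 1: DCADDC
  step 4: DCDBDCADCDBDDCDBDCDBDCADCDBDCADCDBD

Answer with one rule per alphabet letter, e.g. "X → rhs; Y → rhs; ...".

A->D, B->A, C->DB, D->DC

  step 0 ⇒ step 1: DBAD ⇒ DC·A·D·DC
    A ↦ D
    B ↦ A
    D ↦ DC
    C ↦ DB  (constrained at step 1)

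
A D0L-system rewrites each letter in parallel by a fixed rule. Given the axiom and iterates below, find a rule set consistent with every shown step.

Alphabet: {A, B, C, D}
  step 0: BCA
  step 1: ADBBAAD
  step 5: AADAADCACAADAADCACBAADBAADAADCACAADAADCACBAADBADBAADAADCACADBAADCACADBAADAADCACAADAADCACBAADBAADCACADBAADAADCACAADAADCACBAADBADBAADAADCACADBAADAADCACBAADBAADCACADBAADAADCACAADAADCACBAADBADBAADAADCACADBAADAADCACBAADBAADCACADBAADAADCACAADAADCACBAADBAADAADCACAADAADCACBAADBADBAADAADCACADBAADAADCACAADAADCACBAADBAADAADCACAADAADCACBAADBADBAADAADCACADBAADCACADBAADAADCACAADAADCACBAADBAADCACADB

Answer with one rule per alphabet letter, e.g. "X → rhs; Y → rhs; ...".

  step 0 ⇒ step 1: BCA ⇒ ADB·B·AAD
    A ↦ AAD
    B ↦ ADB
    C ↦ B
    D ↦ CAC  (constrained at step 1)

A->AAD, B->ADB, C->B, D->CAC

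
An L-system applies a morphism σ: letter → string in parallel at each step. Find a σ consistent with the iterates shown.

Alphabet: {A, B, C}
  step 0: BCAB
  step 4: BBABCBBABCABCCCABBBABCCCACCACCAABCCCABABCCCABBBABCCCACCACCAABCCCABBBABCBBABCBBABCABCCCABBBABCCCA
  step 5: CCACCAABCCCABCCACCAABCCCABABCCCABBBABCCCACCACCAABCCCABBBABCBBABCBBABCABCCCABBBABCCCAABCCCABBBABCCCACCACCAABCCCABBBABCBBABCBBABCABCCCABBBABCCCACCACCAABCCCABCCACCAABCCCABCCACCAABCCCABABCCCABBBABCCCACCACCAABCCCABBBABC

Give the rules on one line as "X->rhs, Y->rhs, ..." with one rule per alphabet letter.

  step 4 ⇒ step 5: BBABCBBABCABCCCABBBABCCCACCACCAABCCCABABCCCABBBABCCCACCACCAABCCCABBBABCBBABCBBABCABCCCABBBABCCCA ⇒ CCA·CCA·ABC·CCA·B·CCA·CCA·ABC·CCA·B·ABC·CCA·B·B·B·ABC·CCA·CCA·CCA·ABC·CCA·B·B·B·ABC·B·B·ABC·B·B·ABC·ABC·CCA·B·B·B·ABC·CCA·ABC·CCA·B·B·B·ABC·CCA·CCA·CCA·ABC·CCA·B·B·B·ABC·B·B·ABC·B·B·ABC·ABC·CCA·B·B·B·ABC·CCA·CCA·CCA·ABC·CCA·B·CCA·CCA·ABC·CCA·B·CCA·CCA·ABC·CCA·B·ABC·CCA·B·B·B·ABC·CCA·CCA·CCA·ABC·CCA·B·B·B·ABC
    A ↦ ABC
    B ↦ CCA
    C ↦ B

A->ABC, B->CCA, C->B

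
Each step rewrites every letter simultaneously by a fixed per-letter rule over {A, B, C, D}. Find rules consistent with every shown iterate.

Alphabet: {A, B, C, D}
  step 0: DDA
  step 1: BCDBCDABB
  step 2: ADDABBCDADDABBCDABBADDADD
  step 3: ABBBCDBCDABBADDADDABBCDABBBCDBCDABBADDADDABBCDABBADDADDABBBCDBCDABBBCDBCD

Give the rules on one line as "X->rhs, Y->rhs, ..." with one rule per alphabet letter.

  step 2 ⇒ step 3: ADDABBCDADDABBCDABBADDADD ⇒ ABB·BCD·BCD·ABB·ADD·ADD·AB·BCD·ABB·BCD·BCD·ABB·ADD·ADD·AB·BCD·ABB·ADD·ADD·ABB·BCD·BCD·ABB·BCD·BCD
    A ↦ ABB
    B ↦ ADD
    C ↦ AB
    D ↦ BCD

A->ABB, B->ADD, C->AB, D->BCD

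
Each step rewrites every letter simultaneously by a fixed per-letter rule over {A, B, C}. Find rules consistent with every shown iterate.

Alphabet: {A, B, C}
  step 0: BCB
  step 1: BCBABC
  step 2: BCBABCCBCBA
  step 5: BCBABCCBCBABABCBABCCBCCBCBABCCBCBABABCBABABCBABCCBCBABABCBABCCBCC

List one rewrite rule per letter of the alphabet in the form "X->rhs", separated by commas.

A->C, B->BC, C->BA

  step 1 ⇒ step 2: BCBABC ⇒ BC·BA·BC·C·BC·BA
    A ↦ C
    B ↦ BC
    C ↦ BA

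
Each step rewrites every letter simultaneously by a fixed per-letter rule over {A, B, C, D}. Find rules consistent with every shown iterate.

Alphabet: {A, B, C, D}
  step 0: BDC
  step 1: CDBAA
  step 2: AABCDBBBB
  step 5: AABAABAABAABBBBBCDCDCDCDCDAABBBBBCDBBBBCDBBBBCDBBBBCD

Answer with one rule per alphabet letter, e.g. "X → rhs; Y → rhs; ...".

  step 1 ⇒ step 2: CDBAA ⇒ AA·B·CD·BB·BB
    A ↦ BB
    B ↦ CD
    C ↦ AA
    D ↦ B

A->BB, B->CD, C->AA, D->B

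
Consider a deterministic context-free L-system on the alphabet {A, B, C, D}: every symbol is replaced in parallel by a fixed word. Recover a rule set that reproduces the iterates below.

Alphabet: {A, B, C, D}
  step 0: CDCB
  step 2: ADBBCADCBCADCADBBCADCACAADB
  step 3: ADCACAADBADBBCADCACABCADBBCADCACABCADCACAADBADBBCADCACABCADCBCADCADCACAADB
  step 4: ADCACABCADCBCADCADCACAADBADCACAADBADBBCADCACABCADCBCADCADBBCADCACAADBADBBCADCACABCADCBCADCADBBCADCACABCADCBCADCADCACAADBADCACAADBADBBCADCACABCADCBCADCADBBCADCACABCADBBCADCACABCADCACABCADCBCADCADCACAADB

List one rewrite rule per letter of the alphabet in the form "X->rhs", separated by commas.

  step 3 ⇒ step 4: ADCACAADBADBBCADCACABCADBBCADCACABCADCACAADBADBBCADCACABCADCBCADCADCACAADB ⇒ ADC·ACA·BC·ADC·BC·ADC·ADC·ACA·ADB·ADC·ACA·ADB·ADB·BC·ADC·ACA·BC·ADC·BC·ADC·ADB·BC·ADC·ACA·ADB·ADB·BC·ADC·ACA·BC·ADC·BC·ADC·ADB·BC·ADC·ACA·BC·ADC·BC·ADC·ADC·ACA·ADB·ADC·ACA·ADB·ADB·BC·ADC·ACA·BC·ADC·BC·ADC·ADB·BC·ADC·ACA·BC·ADB·BC·ADC·ACA·BC·ADC·ACA·BC·ADC·BC·ADC·ADC·ACA·ADB
    A ↦ ADC
    B ↦ ADB
    C ↦ BC
    D ↦ ACA

A->ADC, B->ADB, C->BC, D->ACA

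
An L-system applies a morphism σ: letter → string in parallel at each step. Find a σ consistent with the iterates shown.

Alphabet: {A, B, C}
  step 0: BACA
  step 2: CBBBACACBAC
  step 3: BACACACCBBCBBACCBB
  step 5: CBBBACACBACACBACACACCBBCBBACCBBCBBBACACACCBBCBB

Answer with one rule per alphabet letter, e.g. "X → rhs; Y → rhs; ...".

A->CB, B->AC, C->B

  step 2 ⇒ step 3: CBBBACACBAC ⇒ B·AC·AC·AC·CB·B·CB·B·AC·CB·B
    A ↦ CB
    B ↦ AC
    C ↦ B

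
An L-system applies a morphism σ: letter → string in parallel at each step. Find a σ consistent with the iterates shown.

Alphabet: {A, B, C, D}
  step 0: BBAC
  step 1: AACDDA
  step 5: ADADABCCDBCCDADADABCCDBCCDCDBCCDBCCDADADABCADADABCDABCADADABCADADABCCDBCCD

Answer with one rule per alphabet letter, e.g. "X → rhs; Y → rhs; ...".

A->CD, B->A, C->DA, D->BC

  step 0 ⇒ step 1: BBAC ⇒ A·A·CD·DA
    A ↦ CD
    B ↦ A
    C ↦ DA
    D ↦ BC  (constrained at step 1)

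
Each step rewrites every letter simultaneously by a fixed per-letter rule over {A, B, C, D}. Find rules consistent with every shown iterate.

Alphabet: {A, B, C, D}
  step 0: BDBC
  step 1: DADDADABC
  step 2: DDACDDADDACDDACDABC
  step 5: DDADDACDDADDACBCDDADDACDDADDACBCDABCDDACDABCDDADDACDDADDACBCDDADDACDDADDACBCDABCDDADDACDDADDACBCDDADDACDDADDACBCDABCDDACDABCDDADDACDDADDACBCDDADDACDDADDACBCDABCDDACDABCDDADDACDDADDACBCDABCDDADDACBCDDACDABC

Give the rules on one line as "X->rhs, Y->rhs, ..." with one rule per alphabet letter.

A->C, B->DA, C->BC, D->DDA

  step 1 ⇒ step 2: DADDADABC ⇒ DDA·C·DDA·DDA·C·DDA·C·DA·BC
    A ↦ C
    B ↦ DA
    C ↦ BC
    D ↦ DDA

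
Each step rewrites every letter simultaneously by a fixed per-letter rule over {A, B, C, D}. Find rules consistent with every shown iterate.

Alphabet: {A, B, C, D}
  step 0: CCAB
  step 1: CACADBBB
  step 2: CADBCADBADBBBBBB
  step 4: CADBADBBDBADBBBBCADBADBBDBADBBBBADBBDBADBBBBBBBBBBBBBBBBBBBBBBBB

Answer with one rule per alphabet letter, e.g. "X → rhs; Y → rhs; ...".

  step 1 ⇒ step 2: CACADBBB ⇒ CA·DB·CA·DB·AD·BB·BB·BB
    A ↦ DB
    B ↦ BB
    C ↦ CA
    D ↦ AD

A->DB, B->BB, C->CA, D->AD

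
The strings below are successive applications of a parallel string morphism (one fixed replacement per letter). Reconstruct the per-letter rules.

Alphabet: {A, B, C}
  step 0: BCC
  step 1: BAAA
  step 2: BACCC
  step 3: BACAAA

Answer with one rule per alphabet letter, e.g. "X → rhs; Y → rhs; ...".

  step 2 ⇒ step 3: BACCC ⇒ BA·C·A·A·A
    A ↦ C
    B ↦ BA
    C ↦ A

A->C, B->BA, C->A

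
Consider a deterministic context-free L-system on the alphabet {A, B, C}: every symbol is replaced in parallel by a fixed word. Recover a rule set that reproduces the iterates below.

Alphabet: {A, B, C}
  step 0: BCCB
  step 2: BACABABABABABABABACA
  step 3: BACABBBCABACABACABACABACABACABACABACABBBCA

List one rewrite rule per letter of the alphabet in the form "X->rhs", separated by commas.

  step 2 ⇒ step 3: BACABABABABABABABACA ⇒ BA·CA·BBB·CA·BA·CA·BA·CA·BA·CA·BA·CA·BA·CA·BA·CA·BA·CA·BBB·CA
    A ↦ CA
    B ↦ BA
    C ↦ BBB

A->CA, B->BA, C->BBB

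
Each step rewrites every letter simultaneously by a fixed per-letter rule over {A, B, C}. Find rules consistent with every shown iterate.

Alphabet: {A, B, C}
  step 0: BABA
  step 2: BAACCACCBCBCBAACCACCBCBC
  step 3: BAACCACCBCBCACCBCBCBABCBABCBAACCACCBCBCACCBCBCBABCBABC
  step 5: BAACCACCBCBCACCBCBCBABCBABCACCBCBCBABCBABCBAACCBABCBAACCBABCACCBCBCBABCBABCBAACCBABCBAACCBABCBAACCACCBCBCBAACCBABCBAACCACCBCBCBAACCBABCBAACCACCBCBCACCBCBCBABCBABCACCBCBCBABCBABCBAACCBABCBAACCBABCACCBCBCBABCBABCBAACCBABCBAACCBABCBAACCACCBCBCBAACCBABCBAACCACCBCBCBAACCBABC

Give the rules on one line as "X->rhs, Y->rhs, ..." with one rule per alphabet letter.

  step 2 ⇒ step 3: BAACCACCBCBCBAACCACCBCBC ⇒ BA·ACC·ACC·BC·BC·ACC·BC·BC·BA·BC·BA·BC·BA·ACC·ACC·BC·BC·ACC·BC·BC·BA·BC·BA·BC
    A ↦ ACC
    B ↦ BA
    C ↦ BC

A->ACC, B->BA, C->BC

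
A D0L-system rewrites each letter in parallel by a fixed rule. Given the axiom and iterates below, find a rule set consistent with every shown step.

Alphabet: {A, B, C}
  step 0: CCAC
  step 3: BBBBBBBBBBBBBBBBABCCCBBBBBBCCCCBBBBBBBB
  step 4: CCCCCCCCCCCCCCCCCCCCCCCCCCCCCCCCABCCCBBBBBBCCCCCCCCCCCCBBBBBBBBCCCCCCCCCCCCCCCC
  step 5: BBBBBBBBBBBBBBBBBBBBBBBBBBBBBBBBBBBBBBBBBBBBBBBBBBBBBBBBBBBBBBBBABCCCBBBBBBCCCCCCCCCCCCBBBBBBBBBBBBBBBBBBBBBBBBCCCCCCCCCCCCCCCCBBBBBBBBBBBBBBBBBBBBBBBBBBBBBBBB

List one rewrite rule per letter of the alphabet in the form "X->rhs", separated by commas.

  step 4 ⇒ step 5: CCCCCCCCCCCCCCCCCCCCCCCCCCCCCCCCABCCCBBBBBBCCCCCCCCCCCCBBBBBBBBCCCCCCCCCCCCCCCC ⇒ BB·BB·BB·BB·BB·BB·BB·BB·BB·BB·BB·BB·BB·BB·BB·BB·BB·BB·BB·BB·BB·BB·BB·BB·BB·BB·BB·BB·BB·BB·BB·BB·ABC·CC·BB·BB·BB·CC·CC·CC·CC·CC·CC·BB·BB·BB·BB·BB·BB·BB·BB·BB·BB·BB·BB·CC·CC·CC·CC·CC·CC·CC·CC·BB·BB·BB·BB·BB·BB·BB·BB·BB·BB·BB·BB·BB·BB·BB·BB
    A ↦ ABC
    B ↦ CC
    C ↦ BB

A->ABC, B->CC, C->BB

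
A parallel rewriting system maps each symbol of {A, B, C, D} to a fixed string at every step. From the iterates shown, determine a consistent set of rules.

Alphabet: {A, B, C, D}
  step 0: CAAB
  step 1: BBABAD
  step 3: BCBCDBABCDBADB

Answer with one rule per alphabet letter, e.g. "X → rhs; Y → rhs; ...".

A->BA, B->D, C->B, D->BC

  step 0 ⇒ step 1: CAAB ⇒ B·BA·BA·D
    A ↦ BA
    B ↦ D
    C ↦ B
    D ↦ BC  (constrained at step 1)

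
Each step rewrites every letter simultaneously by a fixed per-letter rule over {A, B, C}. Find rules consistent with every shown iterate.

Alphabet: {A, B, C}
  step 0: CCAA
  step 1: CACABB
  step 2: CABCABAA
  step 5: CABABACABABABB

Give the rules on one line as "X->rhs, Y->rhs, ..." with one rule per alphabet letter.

  step 1 ⇒ step 2: CACABB ⇒ CA·B·CA·B·A·A
    A ↦ B
    B ↦ A
    C ↦ CA

A->B, B->A, C->CA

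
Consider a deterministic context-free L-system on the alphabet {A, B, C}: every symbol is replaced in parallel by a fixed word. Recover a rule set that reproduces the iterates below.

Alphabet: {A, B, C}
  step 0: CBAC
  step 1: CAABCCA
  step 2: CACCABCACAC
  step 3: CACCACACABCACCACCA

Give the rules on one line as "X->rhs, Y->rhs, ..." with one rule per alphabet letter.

  step 2 ⇒ step 3: CACCABCACAC ⇒ CA·C·CA·CA·C·AB·CA·C·CA·C·CA
    A ↦ C
    B ↦ AB
    C ↦ CA

A->C, B->AB, C->CA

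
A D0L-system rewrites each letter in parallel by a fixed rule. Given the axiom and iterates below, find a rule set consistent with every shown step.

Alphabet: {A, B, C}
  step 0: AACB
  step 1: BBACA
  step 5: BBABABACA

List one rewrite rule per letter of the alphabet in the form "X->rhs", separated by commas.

  step 0 ⇒ step 1: AACB ⇒ B·B·AC·A
    A ↦ B
    B ↦ A
    C ↦ AC

A->B, B->A, C->AC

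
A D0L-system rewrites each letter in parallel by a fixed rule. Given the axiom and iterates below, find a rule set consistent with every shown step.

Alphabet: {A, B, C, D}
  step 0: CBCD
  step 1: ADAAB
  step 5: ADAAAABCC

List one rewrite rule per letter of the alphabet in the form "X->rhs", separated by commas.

A->C, B->DA, C->A, D->B

  step 0 ⇒ step 1: CBCD ⇒ A·DA·A·B
    B ↦ DA
    C ↦ A
    D ↦ B
    A ↦ C  (constrained at step 1)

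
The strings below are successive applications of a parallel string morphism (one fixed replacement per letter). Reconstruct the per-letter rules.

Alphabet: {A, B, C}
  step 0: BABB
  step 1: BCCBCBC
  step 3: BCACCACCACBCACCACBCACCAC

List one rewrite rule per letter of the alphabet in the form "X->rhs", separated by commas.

  step 0 ⇒ step 1: BABB ⇒ BC·C·BC·BC
    A ↦ C
    B ↦ BC
    C ↦ AC  (constrained at step 1)

A->C, B->BC, C->AC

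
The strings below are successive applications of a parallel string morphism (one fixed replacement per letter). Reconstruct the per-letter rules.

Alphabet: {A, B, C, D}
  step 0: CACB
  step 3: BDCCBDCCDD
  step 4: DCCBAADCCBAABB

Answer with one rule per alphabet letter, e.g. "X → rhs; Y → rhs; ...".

  step 3 ⇒ step 4: BDCCBDCCDD ⇒ DCC·B·A·A·DCC·B·A·A·B·B
    B ↦ DCC
    C ↦ A
    D ↦ B
    A ↦ D  (constrained at step 0)

A->D, B->DCC, C->A, D->B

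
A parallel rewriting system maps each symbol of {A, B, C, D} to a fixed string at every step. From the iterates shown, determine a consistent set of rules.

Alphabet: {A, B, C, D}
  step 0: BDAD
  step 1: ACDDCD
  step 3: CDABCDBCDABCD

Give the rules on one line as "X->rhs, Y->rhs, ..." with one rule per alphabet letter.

  step 0 ⇒ step 1: BDAD ⇒ A·CD·D·CD
    A ↦ D
    B ↦ A
    D ↦ CD
    C ↦ B  (constrained at step 1)

A->D, B->A, C->B, D->CD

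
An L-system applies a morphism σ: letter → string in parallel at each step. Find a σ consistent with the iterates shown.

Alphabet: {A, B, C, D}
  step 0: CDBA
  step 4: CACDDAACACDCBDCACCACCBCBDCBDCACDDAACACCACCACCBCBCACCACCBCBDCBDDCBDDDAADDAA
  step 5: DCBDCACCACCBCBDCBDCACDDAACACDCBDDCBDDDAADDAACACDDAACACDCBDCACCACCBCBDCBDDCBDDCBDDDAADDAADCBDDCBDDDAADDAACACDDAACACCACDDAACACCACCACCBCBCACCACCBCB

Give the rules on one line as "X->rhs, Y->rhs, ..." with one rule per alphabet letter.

  step 4 ⇒ step 5: CACDDAACACDCBDCACCACCBCBDCBDCACDDAACACCACCACCBCBCACCACCBCBDCBDDCBDDDAADDAA ⇒ D·CB·D·CAC·CAC·CB·CB·D·CB·D·CAC·D·DAA·CAC·D·CB·D·D·CB·D·D·DAA·D·DAA·CAC·D·DAA·CAC·D·CB·D·CAC·CAC·CB·CB·D·CB·D·D·CB·D·D·CB·D·D·DAA·D·DAA·D·CB·D·D·CB·D·D·DAA·D·DAA·CAC·D·DAA·CAC·CAC·D·DAA·CAC·CAC·CAC·CB·CB·CAC·CAC·CB·CB
    A ↦ CB
    B ↦ DAA
    C ↦ D
    D ↦ CAC

A->CB, B->DAA, C->D, D->CAC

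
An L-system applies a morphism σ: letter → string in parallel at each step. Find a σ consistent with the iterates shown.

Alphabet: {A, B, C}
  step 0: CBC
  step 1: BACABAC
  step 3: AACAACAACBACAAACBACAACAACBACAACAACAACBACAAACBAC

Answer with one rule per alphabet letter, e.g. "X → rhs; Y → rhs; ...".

  step 0 ⇒ step 1: CBC ⇒ BAC·A·BAC
    B ↦ A
    C ↦ BAC
    A ↦ AAC  (constrained at step 1)

A->AAC, B->A, C->BAC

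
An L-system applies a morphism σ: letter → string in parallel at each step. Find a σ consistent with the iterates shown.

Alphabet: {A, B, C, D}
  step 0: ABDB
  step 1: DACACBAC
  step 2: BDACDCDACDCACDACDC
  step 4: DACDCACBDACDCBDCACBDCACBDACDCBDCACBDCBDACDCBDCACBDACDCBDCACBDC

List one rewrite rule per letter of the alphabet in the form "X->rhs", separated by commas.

  step 1 ⇒ step 2: DACACBAC ⇒ B·DAC·DC·DAC·DC·AC·DAC·DC
    A ↦ DAC
    B ↦ AC
    C ↦ DC
    D ↦ B

A->DAC, B->AC, C->DC, D->B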